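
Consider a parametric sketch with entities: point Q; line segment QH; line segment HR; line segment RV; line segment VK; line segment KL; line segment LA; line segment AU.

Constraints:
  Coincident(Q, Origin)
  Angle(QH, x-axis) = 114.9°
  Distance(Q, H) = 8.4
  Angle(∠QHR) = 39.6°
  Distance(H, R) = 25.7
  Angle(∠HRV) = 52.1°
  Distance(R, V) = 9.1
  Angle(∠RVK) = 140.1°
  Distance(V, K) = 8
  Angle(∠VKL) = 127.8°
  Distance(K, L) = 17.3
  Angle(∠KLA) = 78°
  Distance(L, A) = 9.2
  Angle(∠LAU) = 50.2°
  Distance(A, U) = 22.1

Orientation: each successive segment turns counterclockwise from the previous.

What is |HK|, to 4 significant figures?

15.16

Q is at the origin; QH runs at 114.9° with length 8.4, so H = (-3.537, 7.619). ∠QHR = 39.6° gives HR at -104.7° from the x-axis; with |HR| = 25.7, R = (-10.06, -17.24). ∠HRV = 52.1° gives RV at 23.20° from the x-axis; with |RV| = 9.1, V = (-1.694, -13.65). ∠RVK = 140.1° gives VK at 63.10° from the x-axis; with |VK| = 8.0, K = (1.925, -6.520). Then |HK| = |K − H| = 15.16.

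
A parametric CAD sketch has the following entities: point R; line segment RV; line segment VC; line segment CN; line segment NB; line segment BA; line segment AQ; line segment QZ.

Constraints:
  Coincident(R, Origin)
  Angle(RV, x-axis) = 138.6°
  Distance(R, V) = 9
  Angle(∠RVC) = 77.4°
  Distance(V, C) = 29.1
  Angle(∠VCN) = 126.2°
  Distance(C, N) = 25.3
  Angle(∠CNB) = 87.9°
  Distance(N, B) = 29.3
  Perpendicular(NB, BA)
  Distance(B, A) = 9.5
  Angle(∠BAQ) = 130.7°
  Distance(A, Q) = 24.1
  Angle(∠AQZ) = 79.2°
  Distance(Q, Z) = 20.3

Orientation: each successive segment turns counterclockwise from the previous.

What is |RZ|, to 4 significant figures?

37.51

∠BAQ = 130.7° gives AQ at 166.4° from the x-axis; with |AQ| = 24.1, Q = (-11.75, -15.01). ∠AQZ = 79.2° gives QZ at -92.80° from the x-axis; with |QZ| = 20.3, Z = (-12.74, -35.28). Then |RZ| = |Z − R| = 37.51.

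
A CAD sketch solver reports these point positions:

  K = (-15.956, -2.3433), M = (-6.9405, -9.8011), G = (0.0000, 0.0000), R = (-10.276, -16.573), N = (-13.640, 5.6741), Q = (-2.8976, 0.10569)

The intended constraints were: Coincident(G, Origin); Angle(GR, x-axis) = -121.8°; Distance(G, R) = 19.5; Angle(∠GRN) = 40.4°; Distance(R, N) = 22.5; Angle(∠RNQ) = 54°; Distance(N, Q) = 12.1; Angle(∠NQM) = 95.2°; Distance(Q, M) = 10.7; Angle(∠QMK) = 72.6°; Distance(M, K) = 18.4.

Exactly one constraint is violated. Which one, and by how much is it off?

Distance(M, K) = 18.4 — off by 6.70.

G = (0.00, 0.00) ✓; GR at -121.8° ✓; |GR| = 19.50 ✓; ∠GRN = 40.40° ✓; |RN| = 22.50 ✓; ∠RNQ = 54.00° ✓; |NQ| = 12.10 ✓; ∠NQM = 95.20° ✓; |QM| = 10.70 ✓; ∠QMK = 72.60° ✓; |MK| = 11.70 ✗.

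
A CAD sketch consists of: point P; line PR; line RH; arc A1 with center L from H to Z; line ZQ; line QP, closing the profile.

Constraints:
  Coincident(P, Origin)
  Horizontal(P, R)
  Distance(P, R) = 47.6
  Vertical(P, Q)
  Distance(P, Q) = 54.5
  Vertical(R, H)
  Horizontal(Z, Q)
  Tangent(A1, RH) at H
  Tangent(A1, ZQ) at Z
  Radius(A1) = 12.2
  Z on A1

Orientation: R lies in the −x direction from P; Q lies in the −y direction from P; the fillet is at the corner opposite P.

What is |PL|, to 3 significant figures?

55.2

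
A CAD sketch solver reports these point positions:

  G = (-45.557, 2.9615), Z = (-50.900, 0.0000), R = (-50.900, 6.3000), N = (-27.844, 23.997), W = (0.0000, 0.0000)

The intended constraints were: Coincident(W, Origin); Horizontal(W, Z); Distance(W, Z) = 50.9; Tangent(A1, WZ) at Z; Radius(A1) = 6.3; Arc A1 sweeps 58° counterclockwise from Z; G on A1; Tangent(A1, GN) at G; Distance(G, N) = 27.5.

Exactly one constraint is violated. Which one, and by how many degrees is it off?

Tangent(A1, GN) at G — off by 8.10°.

W = (0.00, 0.00) ✓; W.y = 0.00, Z.y = 0.00 ✓; |WZ| = 50.90 ✓; ∠(RZ, ZW) = 90.00° ✓; |RZ| = 6.300 ✓; bearing(R→G) − bearing(R→Z) = 58.00° ✓; |RG| = 6.300 ✓; ∠(RG, GN) = 98.10° ✗; |GN| = 27.50 ✓.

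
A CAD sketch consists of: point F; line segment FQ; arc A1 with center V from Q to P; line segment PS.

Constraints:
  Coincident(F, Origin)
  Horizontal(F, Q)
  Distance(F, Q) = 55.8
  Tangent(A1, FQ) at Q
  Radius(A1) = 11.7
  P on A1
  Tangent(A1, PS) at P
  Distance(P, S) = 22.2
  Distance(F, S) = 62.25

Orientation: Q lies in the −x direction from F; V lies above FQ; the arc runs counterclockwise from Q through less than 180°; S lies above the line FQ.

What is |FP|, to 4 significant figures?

46.97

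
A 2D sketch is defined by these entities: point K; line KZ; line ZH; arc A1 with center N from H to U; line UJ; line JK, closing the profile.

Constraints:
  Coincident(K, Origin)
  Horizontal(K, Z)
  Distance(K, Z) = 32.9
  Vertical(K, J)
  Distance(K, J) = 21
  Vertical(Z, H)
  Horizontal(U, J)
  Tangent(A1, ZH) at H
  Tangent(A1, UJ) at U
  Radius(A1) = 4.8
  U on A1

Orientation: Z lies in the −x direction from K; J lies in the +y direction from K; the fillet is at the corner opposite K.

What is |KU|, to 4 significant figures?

35.08

The virtual corner opposite K is at (-32.90, 21.00). Tangency of A1 to ZH means the radius NH is perpendicular to ZH and A1 meets UJ tangentially, so NU is at right angles to UJ, with radius 4.8, so the center N sits 4.8 in from both sides at N = (-28.10, 16.20). That places the tangent points at H = (-32.90, 16.20) on ZH and U = (-28.10, 21.00) on UJ. Then |KU| = |U − K| = 35.08.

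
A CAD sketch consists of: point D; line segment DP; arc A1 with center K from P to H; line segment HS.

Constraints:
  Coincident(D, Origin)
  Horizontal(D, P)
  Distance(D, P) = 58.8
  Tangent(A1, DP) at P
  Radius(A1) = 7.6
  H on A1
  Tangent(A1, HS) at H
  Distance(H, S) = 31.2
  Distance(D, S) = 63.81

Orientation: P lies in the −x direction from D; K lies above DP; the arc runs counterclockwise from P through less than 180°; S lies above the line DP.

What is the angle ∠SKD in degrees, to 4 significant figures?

82.84°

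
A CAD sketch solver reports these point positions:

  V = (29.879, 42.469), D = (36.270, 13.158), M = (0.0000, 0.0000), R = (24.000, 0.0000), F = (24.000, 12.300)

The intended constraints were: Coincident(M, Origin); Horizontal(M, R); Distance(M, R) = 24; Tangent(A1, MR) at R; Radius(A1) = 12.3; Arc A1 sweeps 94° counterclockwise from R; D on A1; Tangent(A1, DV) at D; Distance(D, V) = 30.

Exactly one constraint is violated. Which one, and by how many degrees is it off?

Tangent(A1, DV) at D — off by 8.30°.

M = (0.00, 0.00) ✓; M.y = 0.00, R.y = 0.00 ✓; |MR| = 24.00 ✓; ∠(FR, RM) = 90.00° ✓; |FR| = 12.30 ✓; bearing(F→D) − bearing(F→R) = 94.00° ✓; |FD| = 12.30 ✓; ∠(FD, DV) = 81.70° ✗; |DV| = 30.00 ✓.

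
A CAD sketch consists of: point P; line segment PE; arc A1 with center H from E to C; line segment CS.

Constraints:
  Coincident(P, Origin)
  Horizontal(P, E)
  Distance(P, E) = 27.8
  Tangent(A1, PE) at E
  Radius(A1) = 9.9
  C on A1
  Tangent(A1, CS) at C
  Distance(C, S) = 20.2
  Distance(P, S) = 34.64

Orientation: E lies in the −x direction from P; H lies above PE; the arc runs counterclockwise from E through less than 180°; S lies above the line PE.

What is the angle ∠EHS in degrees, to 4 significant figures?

152.7°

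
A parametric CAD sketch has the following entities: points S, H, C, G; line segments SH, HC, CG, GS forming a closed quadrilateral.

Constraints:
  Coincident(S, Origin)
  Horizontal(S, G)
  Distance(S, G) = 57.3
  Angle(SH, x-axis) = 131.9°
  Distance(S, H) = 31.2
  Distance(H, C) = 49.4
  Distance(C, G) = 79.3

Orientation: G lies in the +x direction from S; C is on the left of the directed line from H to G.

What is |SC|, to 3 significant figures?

63.4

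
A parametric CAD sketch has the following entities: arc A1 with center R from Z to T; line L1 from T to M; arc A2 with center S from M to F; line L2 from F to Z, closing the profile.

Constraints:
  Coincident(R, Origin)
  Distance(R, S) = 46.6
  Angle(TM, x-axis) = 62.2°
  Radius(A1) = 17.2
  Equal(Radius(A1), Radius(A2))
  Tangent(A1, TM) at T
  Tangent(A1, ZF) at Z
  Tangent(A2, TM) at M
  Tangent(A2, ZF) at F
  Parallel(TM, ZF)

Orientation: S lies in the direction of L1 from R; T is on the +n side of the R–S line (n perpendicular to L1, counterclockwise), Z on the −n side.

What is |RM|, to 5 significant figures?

49.673

The slot axis is L1's direction at 62.2°, so u = (cos 62.2°, sin 62.2°) = (0.46639, 0.88458) and n = (−sin 62.2°, cos 62.2°) = (-0.88458, 0.46639). R is at the origin and S lies 46.6 along u from R, so S = 46.6·u = (21.734, 41.221). Tangency of A1 to both parallel lines with radius 17.2 puts T and Z at R ± 17.2·n: T = (-15.215, 8.0219), Z = (15.215, -8.0219). Equal radii place M and F the same way about S: M = S + 17.2·n = (6.5188, 49.243), F = S − 17.2·n = (36.948, 33.200). Then |RM| = |M − R| = 49.673.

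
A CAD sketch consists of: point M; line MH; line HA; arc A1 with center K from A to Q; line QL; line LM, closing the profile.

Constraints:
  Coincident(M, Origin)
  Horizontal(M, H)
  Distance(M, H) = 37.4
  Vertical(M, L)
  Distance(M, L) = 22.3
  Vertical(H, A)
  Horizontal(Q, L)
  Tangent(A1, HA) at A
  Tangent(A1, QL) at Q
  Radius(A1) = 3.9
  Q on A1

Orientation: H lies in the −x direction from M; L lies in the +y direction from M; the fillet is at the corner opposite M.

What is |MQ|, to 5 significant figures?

40.244

The virtual corner opposite M is at (-37.400, 22.300). Tangency of A1 to HA means the radius KA is perpendicular to HA and tangency of A1 to QL means the radius KQ is perpendicular to QL, with radius 3.9, so the center K sits 3.9 in from both sides at K = (-33.500, 18.400). That places the tangent points at A = (-37.400, 18.400) on HA and Q = (-33.500, 22.300) on QL. Then |MQ| = |Q − M| = 40.244.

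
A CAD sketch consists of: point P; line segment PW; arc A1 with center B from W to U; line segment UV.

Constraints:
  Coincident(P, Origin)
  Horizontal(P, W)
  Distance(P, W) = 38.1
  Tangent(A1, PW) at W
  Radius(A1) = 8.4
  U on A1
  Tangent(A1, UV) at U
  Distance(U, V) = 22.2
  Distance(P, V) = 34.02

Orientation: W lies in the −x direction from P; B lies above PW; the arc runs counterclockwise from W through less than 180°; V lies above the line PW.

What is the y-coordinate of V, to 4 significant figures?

25.90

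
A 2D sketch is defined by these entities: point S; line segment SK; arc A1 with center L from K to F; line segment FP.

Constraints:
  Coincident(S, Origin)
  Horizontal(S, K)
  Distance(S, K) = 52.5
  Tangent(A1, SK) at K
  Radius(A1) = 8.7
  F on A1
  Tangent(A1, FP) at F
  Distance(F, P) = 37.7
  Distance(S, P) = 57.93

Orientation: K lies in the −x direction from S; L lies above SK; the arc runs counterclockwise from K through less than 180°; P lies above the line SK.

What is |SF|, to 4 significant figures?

44.52

S is at the origin; SK is horizontal with |SK| = 52.5 and K on the −x side, so K = (-52.50, 0.000). A1 meets SK tangentially, so LK is at right angles to SK, so L = K + (0, 8.7) = (-52.50, 8.700). Since LF ⟂ FP (tangency), |LP| = √(8.7² + 37.7²) = 38.69 regardless of where F sits on A1. So P lies on both circle(S, 57.93) and circle(L, 38.69); the above-SK intersection is P = (-37.33, 44.29). F is the foot of the tangent from P: F = (-43.93, 7.177).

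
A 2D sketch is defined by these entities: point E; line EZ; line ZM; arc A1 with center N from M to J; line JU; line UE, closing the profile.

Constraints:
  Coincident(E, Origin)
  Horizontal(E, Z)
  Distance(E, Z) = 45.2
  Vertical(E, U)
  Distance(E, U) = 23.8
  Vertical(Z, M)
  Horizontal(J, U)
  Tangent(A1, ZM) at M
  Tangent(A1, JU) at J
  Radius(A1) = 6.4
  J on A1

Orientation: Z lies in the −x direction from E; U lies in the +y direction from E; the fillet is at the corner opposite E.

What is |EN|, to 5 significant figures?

42.523

E is at the origin; E and Z share the same y with |EZ| = 45.2 and Z on the −x side, so Z = (-45.200, 0.0000). E and U share the same x with |EU| = 23.8 and U on the +y side, so U = (0.0000, 23.800). The virtual corner opposite E is at (-45.200, 23.800). Tangency of A1 to ZM means the radius NM is perpendicular to ZM and tangency of A1 to JU means the radius NJ is perpendicular to JU, with radius 6.4, so the center N sits 6.4 in from both sides at N = (-38.800, 17.400). Then |EN| = |N − E| = 42.523.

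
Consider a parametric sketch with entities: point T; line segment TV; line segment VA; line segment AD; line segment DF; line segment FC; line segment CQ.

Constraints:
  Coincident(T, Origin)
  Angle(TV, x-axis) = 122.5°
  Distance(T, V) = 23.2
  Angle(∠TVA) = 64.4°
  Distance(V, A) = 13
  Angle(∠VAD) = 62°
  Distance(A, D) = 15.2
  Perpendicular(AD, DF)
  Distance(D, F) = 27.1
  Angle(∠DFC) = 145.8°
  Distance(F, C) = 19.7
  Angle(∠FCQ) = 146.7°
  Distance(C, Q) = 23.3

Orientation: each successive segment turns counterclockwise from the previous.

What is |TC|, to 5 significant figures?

52.982

T is at the origin; TV runs at 122.5° with length 23.2, so V = (-12.465, 19.567). ∠TVA = 64.4° gives VA at -121.90° from the x-axis; with |VA| = 13.0, A = (-19.335, 8.5300). ∠VAD = 62.0° gives AD at -3.9000° from the x-axis; with |AD| = 15.2, D = (-4.1702, 7.4962). AD is perpendicular to DF, so DF runs at 86.100°; with |DF| = 27.1, F = (-2.3270, 34.533). ∠DFC = 145.8° gives FC at 120.30° from the x-axis; with |FC| = 19.7, C = (-12.266, 51.542). Then |TC| = |C − T| = 52.982.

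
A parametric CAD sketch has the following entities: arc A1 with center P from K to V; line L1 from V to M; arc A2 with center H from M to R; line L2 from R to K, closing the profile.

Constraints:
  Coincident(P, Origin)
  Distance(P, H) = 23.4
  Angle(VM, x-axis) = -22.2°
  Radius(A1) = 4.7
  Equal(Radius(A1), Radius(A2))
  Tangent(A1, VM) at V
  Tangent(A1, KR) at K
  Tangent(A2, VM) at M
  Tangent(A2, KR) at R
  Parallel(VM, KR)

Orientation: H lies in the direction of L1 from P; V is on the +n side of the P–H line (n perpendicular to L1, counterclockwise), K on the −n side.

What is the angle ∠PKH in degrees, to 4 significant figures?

78.64°

The slot axis is L1's direction at -22.2°, so u = (cos -22.2°, sin -22.2°) = (0.9259, -0.3778) and n = (−sin -22.2°, cos -22.2°) = (0.3778, 0.9259). P is at the origin and H lies 23.4 along u from P, so H = 23.4·u = (21.67, -8.841). Tangency of A1 to both parallel lines with radius 4.7 puts V and K at P ± 4.7·n: V = (1.776, 4.352), K = (-1.776, -4.352). Then cos ∠PKH = KP·KH / (|KP||KH|), giving 78.64°.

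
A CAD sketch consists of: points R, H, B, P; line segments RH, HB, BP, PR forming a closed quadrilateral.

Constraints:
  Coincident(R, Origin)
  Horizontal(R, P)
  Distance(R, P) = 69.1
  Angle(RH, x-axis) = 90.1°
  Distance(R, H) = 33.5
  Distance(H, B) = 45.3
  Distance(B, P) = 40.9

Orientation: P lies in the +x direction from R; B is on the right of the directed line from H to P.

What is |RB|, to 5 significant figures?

28.305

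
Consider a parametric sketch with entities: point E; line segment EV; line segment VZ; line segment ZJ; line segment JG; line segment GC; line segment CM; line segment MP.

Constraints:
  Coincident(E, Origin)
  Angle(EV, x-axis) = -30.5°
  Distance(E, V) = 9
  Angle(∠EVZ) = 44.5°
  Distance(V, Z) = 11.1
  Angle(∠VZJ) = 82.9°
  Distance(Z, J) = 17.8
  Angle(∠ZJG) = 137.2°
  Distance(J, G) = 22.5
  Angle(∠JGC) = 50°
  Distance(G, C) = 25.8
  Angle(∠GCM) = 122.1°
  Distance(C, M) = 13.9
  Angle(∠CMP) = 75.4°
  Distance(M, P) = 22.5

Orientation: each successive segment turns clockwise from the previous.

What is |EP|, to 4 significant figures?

14.59

E is at the origin; EV runs at -30.5° with length 9.0, so V = (7.755, -4.568). ∠EVZ = 44.5° gives VZ at -166.0° from the x-axis; with |VZ| = 11.1, Z = (-3.016, -7.253). ∠VZJ = 82.9° gives ZJ at 96.90° from the x-axis; with |ZJ| = 17.8, J = (-5.154, 10.42). ∠ZJG = 137.2° gives JG at 54.10° from the x-axis; with |JG| = 22.5, G = (8.039, 28.64). ∠JGC = 50.0° gives GC at -75.90° from the x-axis; with |GC| = 25.8, C = (14.32, 3.621). ∠GCM = 122.1° gives CM at -133.8° from the x-axis; with |CM| = 13.9, M = (4.704, -6.411). ∠CMP = 75.4° gives MP at 121.6° from the x-axis; with |MP| = 22.5, P = (-7.086, 12.75). Then |EP| = |P − E| = 14.59.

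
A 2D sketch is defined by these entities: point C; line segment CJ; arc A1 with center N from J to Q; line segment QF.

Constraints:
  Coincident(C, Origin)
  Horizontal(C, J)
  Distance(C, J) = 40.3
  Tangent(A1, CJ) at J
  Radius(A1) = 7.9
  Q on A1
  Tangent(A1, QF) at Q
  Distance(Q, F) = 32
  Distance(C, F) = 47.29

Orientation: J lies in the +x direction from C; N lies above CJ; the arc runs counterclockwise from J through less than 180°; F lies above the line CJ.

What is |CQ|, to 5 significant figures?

48.327

C is at the origin; C and J share the same y with |CJ| = 40.3 and J on the +x side, so J = (40.300, 0.0000). A1 meets CJ tangentially, so NJ is at right angles to CJ, so N = J + (0, 7.9) = (40.300, 7.9000). Since NQ ⟂ QF (tangency), |NF| = √(7.9² + 32.0²) = 32.961 regardless of where Q sits on A1. So F lies on both circle(C, 47.29) and circle(N, 32.961); the above-CJ intersection is F = (27.674, 38.347). Q is the foot of the tangent from F: Q = (46.659, 12.587).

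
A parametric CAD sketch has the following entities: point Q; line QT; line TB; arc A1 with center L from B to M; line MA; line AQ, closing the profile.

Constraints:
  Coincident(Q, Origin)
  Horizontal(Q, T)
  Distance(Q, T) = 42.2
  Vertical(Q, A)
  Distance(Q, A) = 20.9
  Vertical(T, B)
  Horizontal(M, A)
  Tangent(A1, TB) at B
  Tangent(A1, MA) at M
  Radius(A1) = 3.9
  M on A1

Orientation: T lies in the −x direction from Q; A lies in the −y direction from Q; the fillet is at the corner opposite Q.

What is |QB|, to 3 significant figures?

45.5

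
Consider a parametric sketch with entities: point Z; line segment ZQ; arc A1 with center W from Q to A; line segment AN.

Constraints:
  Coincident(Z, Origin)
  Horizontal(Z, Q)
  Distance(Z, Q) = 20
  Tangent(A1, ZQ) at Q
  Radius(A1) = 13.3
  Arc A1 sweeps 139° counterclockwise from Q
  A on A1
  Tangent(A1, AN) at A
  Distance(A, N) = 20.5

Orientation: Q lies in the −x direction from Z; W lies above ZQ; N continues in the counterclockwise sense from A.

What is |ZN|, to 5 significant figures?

45.482

On A1, Q sits at bearing -90° from W; a 139° counterclockwise sweep puts A at bearing 49°, so A = W + 13.3·(cos 49°, sin 49°) = (-11.274, 23.338). Since A1 is tangent to AN there, WA ⟂ AN, so AN runs along (−sin 49°, cos 49°); with |AN| = 20.5, N = (-26.746, 36.787). Then |ZN| = |N − Z| = 45.482.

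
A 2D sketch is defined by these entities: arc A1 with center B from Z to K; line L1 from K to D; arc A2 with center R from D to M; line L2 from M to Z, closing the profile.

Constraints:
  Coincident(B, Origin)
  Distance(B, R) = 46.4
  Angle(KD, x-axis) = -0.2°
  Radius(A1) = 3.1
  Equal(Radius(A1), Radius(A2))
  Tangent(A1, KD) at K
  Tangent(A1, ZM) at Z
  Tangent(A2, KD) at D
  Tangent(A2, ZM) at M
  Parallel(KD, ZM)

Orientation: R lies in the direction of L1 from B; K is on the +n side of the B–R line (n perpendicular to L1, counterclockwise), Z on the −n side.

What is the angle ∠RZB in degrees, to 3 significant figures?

86.2°

The slot axis is L1's direction at -0.2°, so u = (cos -0.2°, sin -0.2°) = (1.00, -0.00349) and n = (−sin -0.2°, cos -0.2°) = (0.00349, 1.00). B is at the origin and R lies 46.4 along u from B, so R = 46.4·u = (46.4, -0.162). Tangency of A1 to both parallel lines with radius 3.1 puts K and Z at B ± 3.1·n: K = (0.0108, 3.10), Z = (-0.0108, -3.10). Then cos ∠RZB = ZR·ZB / (|ZR||ZB|), giving 86.2°.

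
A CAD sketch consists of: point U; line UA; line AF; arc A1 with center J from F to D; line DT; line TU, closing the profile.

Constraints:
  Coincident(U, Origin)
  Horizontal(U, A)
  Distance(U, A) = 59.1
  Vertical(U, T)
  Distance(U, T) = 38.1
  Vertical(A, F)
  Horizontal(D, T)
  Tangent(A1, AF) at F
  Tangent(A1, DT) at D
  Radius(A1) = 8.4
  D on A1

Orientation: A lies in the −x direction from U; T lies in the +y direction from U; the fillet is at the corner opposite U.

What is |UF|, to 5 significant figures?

66.143

U is at the origin; UA is horizontal with |UA| = 59.1 and A on the −x side, so A = (-59.100, 0.0000). UT is vertical with |UT| = 38.1 and T on the +y side, so T = (0.0000, 38.100). The virtual corner opposite U is at (-59.100, 38.100). The tangent condition forces JF to be normal to AF and tangency of A1 to DT means the radius JD is perpendicular to DT, with radius 8.4, so the center J sits 8.4 in from both sides at J = (-50.700, 29.700). That places the tangent points at F = (-59.100, 29.700) on AF and D = (-50.700, 38.100) on DT. Then |UF| = |F − U| = 66.143.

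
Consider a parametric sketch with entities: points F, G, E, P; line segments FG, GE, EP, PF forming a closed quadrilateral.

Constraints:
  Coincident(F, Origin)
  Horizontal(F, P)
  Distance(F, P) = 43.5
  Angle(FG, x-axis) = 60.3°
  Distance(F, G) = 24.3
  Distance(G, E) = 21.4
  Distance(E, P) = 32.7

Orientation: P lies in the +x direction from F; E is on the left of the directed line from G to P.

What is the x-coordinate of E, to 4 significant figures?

31.34

F is at the origin; FP is horizontal with |FP| = 43.5 and P in +x, so P = (43.5, 0). FG runs at 60.3° with |FG| = 24.3, so G = (12.04, 21.11). E is determined by |GE| = 21.4 and |EP| = 32.7 together: it lies at the intersection of circle(G, 21.4) and circle(P, 32.7). With |GP| = 37.89, the foot of the radical line on GP is 10.87 from G and the perpendicular offset is √(21.4² − 10.87²) = 18.43. Taking the left-of-GP solution: E = (31.34, 30.35).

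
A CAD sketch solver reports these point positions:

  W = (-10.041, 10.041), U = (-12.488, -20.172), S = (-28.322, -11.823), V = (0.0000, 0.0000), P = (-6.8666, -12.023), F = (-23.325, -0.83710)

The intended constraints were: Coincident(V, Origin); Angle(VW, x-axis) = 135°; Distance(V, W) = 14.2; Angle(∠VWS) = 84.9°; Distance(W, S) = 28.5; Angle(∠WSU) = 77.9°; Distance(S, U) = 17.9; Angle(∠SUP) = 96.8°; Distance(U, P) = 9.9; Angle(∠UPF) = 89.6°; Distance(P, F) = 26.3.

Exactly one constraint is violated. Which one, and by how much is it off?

Distance(P, F) = 26.3 — off by 6.40.

V = (0.00, 0.00) ✓; VW at 135.0° ✓; |VW| = 14.20 ✓; ∠VWS = 84.90° ✓; |WS| = 28.50 ✓; ∠WSU = 77.90° ✓; |SU| = 17.90 ✓; ∠SUP = 96.80° ✓; |UP| = 9.900 ✓; ∠UPF = 89.60° ✓; |PF| = 19.90 ✗.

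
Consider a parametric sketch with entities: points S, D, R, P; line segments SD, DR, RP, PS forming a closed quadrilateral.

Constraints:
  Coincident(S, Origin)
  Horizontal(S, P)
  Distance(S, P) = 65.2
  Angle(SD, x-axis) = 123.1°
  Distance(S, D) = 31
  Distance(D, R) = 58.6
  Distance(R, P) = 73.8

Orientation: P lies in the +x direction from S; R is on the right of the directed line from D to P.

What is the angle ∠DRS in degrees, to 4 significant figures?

18.42°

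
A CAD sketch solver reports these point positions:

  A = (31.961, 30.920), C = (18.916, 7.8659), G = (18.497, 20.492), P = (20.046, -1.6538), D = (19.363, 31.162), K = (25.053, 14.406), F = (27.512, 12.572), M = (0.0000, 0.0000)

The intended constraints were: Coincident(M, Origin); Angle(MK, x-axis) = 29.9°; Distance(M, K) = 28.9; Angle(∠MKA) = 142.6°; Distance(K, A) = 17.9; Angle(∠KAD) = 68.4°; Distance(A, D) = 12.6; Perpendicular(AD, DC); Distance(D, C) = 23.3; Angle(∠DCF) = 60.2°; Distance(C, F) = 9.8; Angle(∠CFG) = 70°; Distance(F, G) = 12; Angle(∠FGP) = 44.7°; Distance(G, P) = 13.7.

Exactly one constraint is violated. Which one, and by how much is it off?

Distance(G, P) = 13.7 — off by 8.50.

M = (0.00, 0.00) ✓; MK at 29.90° ✓; |MK| = 28.90 ✓; ∠MKA = 142.6° ✓; |KA| = 17.90 ✓; ∠KAD = 68.40° ✓; |AD| = 12.60 ✓; ∠(AD, DC) = 90.00° ✓; |DC| = 23.30 ✓; ∠DCF = 60.20° ✓; |CF| = 9.800 ✓; ∠CFG = 70.00° ✓; |FG| = 12.00 ✓; ∠FGP = 44.70° ✓; |GP| = 22.20 ✗.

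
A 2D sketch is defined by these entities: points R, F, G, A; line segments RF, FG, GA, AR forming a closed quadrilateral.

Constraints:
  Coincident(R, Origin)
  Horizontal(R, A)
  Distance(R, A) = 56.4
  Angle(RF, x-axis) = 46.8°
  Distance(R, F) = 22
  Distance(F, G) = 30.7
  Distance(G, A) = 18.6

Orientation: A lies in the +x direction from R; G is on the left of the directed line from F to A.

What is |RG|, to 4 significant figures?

48.22

R is at the origin; RA is horizontal with |RA| = 56.4 and A in +x, so A = (56.4, 0). RF runs at 46.8° with |RF| = 22.0, so F = (15.06, 16.04). G is determined by |FG| = 30.7 and |GA| = 18.6 together: it lies at the intersection of circle(F, 30.7) and circle(A, 18.6). With |FA| = 44.34, the foot of the radical line on FA is 28.90 from F and the perpendicular offset is √(30.7² − 28.90²) = 10.36. Taking the left-of-FA solution: G = (45.75, 15.25).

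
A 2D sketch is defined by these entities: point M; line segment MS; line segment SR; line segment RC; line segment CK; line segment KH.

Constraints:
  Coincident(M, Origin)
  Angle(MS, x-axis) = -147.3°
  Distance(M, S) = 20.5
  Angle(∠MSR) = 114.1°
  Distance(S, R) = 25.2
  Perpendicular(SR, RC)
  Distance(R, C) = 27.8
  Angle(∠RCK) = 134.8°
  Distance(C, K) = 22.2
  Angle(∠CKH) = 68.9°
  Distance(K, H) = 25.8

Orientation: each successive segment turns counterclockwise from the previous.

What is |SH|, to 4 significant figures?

19.84

M is at the origin; MS runs at -147.3° with length 20.5, so S = (-17.25, -11.07). ∠MSR = 114.1° gives SR at -81.40° from the x-axis; with |SR| = 25.2, R = (-13.48, -35.99). SR is perpendicular to RC, so RC runs at 8.600°; with |RC| = 27.8, C = (14.00, -31.83). ∠RCK = 134.8° gives CK at 53.80° from the x-axis; with |CK| = 22.2, K = (27.12, -13.92). ∠CKH = 68.9° gives KH at 164.9° from the x-axis; with |KH| = 25.8, H = (2.207, -7.199). Then |SH| = |H − S| = 19.84.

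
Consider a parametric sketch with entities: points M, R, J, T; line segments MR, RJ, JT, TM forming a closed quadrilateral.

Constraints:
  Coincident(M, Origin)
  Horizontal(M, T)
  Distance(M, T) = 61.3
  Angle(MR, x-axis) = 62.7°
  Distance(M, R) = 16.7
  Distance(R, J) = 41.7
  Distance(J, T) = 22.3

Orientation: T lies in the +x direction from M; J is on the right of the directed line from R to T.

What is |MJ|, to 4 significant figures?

42.44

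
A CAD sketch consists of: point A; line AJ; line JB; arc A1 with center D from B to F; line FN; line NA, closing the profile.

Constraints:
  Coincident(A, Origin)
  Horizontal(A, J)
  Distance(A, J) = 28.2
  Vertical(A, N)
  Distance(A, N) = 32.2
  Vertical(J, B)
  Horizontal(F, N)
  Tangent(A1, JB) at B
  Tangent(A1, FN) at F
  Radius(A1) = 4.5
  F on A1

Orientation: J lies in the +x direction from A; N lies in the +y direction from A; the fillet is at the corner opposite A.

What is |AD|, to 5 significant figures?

36.455

A is at the origin; A and J share the same y with |AJ| = 28.2 and J on the +x side, so J = (28.200, 0.0000). A and N share the same x with |AN| = 32.2 and N on the +y side, so N = (0.0000, 32.200). The virtual corner opposite A is at (28.200, 32.200). Since A1 is tangent to JB there, DB ⟂ JB and A1 meets FN tangentially, so DF is at right angles to FN, with radius 4.5, so the center D sits 4.5 in from both sides at D = (23.700, 27.700). Then |AD| = |D − A| = 36.455.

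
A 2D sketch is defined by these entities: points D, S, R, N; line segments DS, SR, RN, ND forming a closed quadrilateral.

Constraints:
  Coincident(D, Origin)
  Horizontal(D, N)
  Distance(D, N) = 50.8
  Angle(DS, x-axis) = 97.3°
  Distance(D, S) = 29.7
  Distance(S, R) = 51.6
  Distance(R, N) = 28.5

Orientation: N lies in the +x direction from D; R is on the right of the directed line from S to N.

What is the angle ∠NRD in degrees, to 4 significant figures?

125.6°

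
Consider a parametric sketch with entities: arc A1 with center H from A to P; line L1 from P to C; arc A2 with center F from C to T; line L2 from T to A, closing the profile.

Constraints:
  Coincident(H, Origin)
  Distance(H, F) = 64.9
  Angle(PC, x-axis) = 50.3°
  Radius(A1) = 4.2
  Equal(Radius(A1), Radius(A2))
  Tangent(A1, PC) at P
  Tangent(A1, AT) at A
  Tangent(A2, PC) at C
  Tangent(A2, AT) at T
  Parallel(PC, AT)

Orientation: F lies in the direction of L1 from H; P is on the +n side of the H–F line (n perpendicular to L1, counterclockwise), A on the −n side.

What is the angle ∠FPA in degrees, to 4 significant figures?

86.30°

H is at the origin and F lies 64.9 along u from H, so F = 64.9·u = (41.46, 49.93). Tangency of A1 to both parallel lines with radius 4.2 puts P and A at H ± 4.2·n: P = (-3.231, 2.683), A = (3.231, -2.683). Then cos ∠FPA = PF·PA / (|PF||PA|), giving 86.30°.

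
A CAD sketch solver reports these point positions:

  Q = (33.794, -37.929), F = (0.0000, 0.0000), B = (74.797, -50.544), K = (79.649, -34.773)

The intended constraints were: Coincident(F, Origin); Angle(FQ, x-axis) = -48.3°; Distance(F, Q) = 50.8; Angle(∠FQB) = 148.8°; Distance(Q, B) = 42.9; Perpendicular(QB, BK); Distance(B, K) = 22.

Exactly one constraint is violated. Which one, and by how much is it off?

Distance(B, K) = 22 — off by 5.50.

F = (0.00, 0.00) ✓; FQ at -48.30° ✓; |FQ| = 50.80 ✓; ∠FQB = 148.8° ✓; |QB| = 42.90 ✓; ∠(QB, BK) = 90.00° ✓; |BK| = 16.50 ✗.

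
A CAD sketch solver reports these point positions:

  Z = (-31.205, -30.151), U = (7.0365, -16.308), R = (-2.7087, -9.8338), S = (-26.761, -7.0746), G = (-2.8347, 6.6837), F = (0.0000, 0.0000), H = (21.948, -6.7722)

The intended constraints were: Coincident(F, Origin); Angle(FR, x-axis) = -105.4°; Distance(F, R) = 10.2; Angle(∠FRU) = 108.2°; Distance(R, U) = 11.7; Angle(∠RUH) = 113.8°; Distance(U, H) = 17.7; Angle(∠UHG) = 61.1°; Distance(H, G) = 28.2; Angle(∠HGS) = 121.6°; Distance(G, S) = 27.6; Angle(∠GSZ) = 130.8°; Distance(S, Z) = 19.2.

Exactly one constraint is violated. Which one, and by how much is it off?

Distance(S, Z) = 19.2 — off by 4.30.

F = (0.00, 0.00) ✓; FR at -105.4° ✓; |FR| = 10.20 ✓; ∠FRU = 108.2° ✓; |RU| = 11.70 ✓; ∠RUH = 113.8° ✓; |UH| = 17.70 ✓; ∠UHG = 61.10° ✓; |HG| = 28.20 ✓; ∠HGS = 121.6° ✓; |GS| = 27.60 ✓; ∠GSZ = 130.8° ✓; |SZ| = 23.50 ✗.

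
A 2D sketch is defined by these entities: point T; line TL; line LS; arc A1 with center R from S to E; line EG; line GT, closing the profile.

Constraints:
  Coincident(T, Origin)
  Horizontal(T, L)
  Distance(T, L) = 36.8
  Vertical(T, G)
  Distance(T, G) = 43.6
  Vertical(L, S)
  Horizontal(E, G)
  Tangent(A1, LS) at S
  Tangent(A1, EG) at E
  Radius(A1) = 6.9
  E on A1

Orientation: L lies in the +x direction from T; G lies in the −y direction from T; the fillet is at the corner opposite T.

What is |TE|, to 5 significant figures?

52.867

The virtual corner opposite T is at (36.800, -43.600). Tangency of A1 to LS means the radius RS is perpendicular to LS and since A1 is tangent to EG there, RE ⟂ EG, with radius 6.9, so the center R sits 6.9 in from both sides at R = (29.900, -36.700). That places the tangent points at S = (36.800, -36.700) on LS and E = (29.900, -43.600) on EG. Then |TE| = |E − T| = 52.867.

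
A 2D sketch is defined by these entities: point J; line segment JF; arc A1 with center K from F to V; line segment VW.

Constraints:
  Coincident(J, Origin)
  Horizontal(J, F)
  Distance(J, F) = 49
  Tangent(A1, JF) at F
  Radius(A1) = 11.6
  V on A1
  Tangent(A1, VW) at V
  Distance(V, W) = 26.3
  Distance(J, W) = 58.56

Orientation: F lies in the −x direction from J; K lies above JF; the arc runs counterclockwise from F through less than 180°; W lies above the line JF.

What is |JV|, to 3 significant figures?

40.2

J is at the origin; J and F share the same y with |JF| = 49.0 and F on the −x side, so F = (-49.0, 0.00). The tangent condition forces KF to be normal to JF, so K = F + (0, 11.6) = (-49.0, 11.6). Since KV ⟂ VW (tangency), |KW| = √(11.6² + 26.3²) = 28.7 regardless of where V sits on A1. So W lies on both circle(J, 58.56) and circle(K, 28.7); the above-JF intersection is W = (-43.0, 39.7). V is the foot of the tangent from W: V = (-37.6, 14.0).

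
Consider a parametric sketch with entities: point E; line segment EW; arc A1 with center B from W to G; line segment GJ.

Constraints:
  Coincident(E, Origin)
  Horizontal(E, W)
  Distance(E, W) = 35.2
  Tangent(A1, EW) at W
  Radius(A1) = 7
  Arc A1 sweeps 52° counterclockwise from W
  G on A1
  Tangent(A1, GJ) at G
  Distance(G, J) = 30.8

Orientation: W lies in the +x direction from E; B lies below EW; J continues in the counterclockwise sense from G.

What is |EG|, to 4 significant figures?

29.81

A1 meets EW tangentially, so BW is at right angles to EW, so B = W + (0, -7) = (35.20, -7.000). On A1, W sits at bearing 90° from B; a 52° counterclockwise sweep puts G at bearing 142°, so G = B + 7.0·(cos 142°, sin 142°) = (29.68, -2.690). Then |EG| = |G − E| = 29.81.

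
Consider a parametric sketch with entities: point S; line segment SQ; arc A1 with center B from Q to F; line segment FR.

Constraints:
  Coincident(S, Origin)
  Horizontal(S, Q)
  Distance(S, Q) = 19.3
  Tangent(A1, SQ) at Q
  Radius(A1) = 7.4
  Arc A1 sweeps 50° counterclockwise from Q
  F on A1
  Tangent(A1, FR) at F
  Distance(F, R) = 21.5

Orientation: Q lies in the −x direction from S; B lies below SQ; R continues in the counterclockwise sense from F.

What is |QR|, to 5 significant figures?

27.297

On A1, Q sits at bearing 90° from B; a 50° counterclockwise sweep puts F at bearing 140°, so F = B + 7.4·(cos 140°, sin 140°) = (-24.969, -2.6434). A1 meets FR tangentially, so BF is at right angles to FR, so FR runs along (−sin 140°, cos 140°); with |FR| = 21.5, R = (-38.789, -19.113). Then |QR| = |R − Q| = 27.297.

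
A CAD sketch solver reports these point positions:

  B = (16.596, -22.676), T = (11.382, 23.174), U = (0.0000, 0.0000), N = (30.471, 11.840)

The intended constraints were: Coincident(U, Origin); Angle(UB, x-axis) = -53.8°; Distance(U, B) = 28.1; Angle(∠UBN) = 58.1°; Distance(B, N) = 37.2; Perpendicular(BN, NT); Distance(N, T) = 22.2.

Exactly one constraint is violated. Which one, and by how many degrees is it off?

Perpendicular(BN, NT) — off by 8.80°.

U = (0.00, 0.00) ✓; UB at -53.80° ✓; |UB| = 28.10 ✓; ∠UBN = 58.10° ✓; |BN| = 37.20 ✓; ∠(BN, NT) = 81.20° ✗; |NT| = 22.20 ✓.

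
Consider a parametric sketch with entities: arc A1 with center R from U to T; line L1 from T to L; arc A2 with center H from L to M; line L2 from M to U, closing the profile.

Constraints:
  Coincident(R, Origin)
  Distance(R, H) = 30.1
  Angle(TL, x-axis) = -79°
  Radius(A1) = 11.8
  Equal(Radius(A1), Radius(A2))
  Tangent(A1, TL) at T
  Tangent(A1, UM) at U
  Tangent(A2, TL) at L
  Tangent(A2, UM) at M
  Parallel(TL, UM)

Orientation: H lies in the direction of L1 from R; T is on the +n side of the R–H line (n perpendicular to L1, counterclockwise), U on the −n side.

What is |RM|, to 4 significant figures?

32.33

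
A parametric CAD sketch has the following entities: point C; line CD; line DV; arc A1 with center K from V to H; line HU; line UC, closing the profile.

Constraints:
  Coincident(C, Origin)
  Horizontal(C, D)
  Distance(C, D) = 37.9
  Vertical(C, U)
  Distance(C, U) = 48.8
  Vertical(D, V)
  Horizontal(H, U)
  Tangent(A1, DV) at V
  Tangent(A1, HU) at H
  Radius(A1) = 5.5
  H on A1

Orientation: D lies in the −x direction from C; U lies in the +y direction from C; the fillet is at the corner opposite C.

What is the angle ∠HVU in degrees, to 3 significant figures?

36.7°

The virtual corner opposite C is at (-37.9, 48.8). The tangent condition forces KV to be normal to DV and the tangent condition forces KH to be normal to HU, with radius 5.5, so the center K sits 5.5 in from both sides at K = (-32.4, 43.3). That places the tangent points at V = (-37.9, 43.3) on DV and H = (-32.4, 48.8) on HU. Then cos ∠HVU = VH·VU / (|VH||VU|), giving 36.7°.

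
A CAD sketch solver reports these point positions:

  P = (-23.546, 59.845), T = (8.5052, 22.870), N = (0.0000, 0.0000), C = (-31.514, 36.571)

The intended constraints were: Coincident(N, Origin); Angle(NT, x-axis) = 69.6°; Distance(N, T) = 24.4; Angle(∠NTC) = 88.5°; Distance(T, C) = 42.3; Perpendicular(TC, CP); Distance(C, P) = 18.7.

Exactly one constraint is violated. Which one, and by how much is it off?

Distance(C, P) = 18.7 — off by 5.90.

N = (0.00, 0.00) ✓; NT at 69.60° ✓; |NT| = 24.40 ✓; ∠NTC = 88.50° ✓; |TC| = 42.30 ✓; ∠(TC, CP) = 90.00° ✓; |CP| = 24.60 ✗.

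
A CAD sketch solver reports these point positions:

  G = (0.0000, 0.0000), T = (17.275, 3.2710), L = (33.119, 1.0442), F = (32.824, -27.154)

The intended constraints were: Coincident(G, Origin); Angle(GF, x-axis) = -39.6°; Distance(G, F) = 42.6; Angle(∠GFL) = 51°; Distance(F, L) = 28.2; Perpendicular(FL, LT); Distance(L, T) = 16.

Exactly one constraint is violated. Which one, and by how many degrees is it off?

Perpendicular(FL, LT) — off by 7.40°.

G = (0.00, 0.00) ✓; GF at -39.60° ✓; |GF| = 42.60 ✓; ∠GFL = 51.00° ✓; |FL| = 28.20 ✓; ∠(FL, LT) = 82.60° ✗; |LT| = 16.00 ✓.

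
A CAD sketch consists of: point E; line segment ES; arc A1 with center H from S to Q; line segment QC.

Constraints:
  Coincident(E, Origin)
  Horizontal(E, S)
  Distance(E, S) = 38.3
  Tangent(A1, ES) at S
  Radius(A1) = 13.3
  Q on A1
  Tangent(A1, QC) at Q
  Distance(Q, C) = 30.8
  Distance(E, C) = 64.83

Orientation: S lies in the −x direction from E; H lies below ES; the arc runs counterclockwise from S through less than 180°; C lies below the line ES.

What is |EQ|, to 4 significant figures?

53.73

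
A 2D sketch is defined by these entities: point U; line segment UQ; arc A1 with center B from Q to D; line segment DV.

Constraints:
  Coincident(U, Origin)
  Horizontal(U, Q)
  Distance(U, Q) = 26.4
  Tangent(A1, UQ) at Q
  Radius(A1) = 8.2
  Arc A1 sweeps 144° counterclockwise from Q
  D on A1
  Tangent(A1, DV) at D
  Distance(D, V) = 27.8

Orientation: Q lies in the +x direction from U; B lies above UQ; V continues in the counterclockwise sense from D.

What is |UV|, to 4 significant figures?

32.37

U is at the origin; UQ is horizontal with |UQ| = 26.4 and Q on the +x side, so Q = (26.40, 0.000). The tangent condition forces BQ to be normal to UQ, so B = Q + (0, 8.2) = (26.40, 8.200). On A1, Q sits at bearing -90° from B; a 144° counterclockwise sweep puts D at bearing 54°, so D = B + 8.2·(cos 54°, sin 54°) = (31.22, 14.83). A1 meets DV tangentially, so BD is at right angles to DV, so DV runs along (−sin 54°, cos 54°); with |DV| = 27.8, V = (8.729, 31.17). Then |UV| = |V − U| = 32.37.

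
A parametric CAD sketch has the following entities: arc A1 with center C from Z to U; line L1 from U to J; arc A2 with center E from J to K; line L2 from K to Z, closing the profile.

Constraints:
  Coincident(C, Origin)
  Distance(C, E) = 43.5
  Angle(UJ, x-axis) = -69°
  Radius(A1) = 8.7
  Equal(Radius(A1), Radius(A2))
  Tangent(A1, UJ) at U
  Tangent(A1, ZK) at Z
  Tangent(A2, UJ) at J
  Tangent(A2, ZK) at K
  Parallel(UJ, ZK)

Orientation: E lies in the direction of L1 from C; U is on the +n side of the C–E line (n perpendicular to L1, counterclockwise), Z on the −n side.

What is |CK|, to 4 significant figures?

44.36

The slot axis is L1's direction at -69.0°, so u = (cos -69.0°, sin -69.0°) = (0.3584, -0.9336) and n = (−sin -69.0°, cos -69.0°) = (0.9336, 0.3584). C is at the origin and E lies 43.5 along u from C, so E = 43.5·u = (15.59, -40.61). Tangency of A1 to both parallel lines with radius 8.7 puts U and Z at C ± 8.7·n: U = (8.122, 3.118), Z = (-8.122, -3.118). Equal radii place J and K the same way about E: J = E + 8.7·n = (23.71, -37.49), K = E − 8.7·n = (7.467, -43.73). Then |CK| = |K − C| = 44.36.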